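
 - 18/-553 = 18/553 = 0.03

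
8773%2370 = 1663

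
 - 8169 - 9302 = -17471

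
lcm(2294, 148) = 4588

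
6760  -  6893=-133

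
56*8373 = 468888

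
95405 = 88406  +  6999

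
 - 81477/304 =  - 81477/304 = - 268.02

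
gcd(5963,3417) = 67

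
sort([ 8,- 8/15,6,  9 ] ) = [ - 8/15,6, 8,9]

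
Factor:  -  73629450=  - 2^1*3^2*5^2 *163621^1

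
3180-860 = 2320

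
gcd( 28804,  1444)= 76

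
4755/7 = 4755/7 = 679.29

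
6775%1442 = 1007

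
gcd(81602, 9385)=1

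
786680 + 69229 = 855909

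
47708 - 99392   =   - 51684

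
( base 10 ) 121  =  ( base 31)3s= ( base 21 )5g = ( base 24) 51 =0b1111001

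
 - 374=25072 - 25446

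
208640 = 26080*8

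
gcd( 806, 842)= 2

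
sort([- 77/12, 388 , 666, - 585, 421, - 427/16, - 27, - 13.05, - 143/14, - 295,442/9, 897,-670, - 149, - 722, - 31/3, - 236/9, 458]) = [ - 722 , - 670, - 585, - 295,  -  149, - 27,  -  427/16, - 236/9, - 13.05, - 31/3 , - 143/14, - 77/12, 442/9, 388,  421, 458,666,897]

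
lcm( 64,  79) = 5056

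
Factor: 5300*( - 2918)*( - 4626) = 2^4*3^2*5^2*53^1*257^1*1459^1 = 71542940400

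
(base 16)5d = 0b1011101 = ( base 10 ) 93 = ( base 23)41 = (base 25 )3I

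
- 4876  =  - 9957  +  5081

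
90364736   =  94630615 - 4265879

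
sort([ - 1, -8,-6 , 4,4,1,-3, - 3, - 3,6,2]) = [ - 8,- 6,-3, - 3, - 3,-1,1 , 2,4,4 , 6] 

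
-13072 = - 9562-3510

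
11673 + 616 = 12289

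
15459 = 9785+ 5674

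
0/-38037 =0/1 = - 0.00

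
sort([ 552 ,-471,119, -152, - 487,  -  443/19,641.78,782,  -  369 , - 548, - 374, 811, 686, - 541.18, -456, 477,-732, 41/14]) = [-732,  -  548, - 541.18, - 487, - 471,-456, - 374, - 369,  -  152 , - 443/19,41/14,119,477,552, 641.78,686, 782,811]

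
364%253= 111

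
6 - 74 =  - 68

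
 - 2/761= -1+759/761 = - 0.00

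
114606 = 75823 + 38783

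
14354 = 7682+6672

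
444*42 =18648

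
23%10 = 3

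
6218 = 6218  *1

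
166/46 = 83/23 = 3.61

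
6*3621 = 21726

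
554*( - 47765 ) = -26461810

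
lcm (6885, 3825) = 34425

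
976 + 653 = 1629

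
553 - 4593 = -4040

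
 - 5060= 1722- 6782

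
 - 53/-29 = 1+24/29 =1.83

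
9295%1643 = 1080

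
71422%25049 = 21324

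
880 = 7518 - 6638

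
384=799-415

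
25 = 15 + 10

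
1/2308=1/2308 = 0.00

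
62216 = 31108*2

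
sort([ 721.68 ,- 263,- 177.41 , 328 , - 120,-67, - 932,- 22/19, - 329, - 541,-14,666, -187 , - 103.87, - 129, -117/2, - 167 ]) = [ - 932,-541, - 329,  -  263, - 187,-177.41,-167, - 129,-120,-103.87, - 67, - 117/2, - 14,-22/19,  328, 666, 721.68 ] 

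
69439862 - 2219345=67220517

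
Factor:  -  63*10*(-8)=2^4*3^2 *5^1*7^1 = 5040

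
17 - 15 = 2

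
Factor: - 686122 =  - 2^1*343061^1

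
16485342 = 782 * 21081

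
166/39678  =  83/19839 = 0.00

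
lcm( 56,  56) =56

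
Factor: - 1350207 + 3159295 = 2^6*23^1 * 1229^1 = 1809088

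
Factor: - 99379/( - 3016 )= 2^( - 3)*7^1*13^ ( - 1 )*29^( - 1 )*14197^1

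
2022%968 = 86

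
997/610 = 997/610 =1.63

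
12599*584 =7357816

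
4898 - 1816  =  3082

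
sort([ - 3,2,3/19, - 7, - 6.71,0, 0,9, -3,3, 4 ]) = [  -  7, - 6.71, - 3, - 3,0, 0,3/19, 2, 3,4,9]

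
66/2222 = 3/101 = 0.03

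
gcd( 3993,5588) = 11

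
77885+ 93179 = 171064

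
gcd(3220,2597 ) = 7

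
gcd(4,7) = 1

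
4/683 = 4/683= 0.01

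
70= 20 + 50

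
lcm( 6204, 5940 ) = 279180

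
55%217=55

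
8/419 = 8/419 = 0.02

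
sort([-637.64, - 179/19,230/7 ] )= [ - 637.64, - 179/19,230/7] 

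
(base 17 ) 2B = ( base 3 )1200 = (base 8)55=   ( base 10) 45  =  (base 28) 1h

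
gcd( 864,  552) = 24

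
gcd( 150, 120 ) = 30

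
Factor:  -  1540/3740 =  - 7^1*17^( - 1) = -7/17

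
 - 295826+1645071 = 1349245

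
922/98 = 461/49 = 9.41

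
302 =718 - 416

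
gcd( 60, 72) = 12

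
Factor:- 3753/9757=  - 3^3*11^ ( - 1 )*139^1*887^( - 1) 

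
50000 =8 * 6250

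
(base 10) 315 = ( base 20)FF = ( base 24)D3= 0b100111011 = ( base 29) AP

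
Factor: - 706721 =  - 23^1*30727^1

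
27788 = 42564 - 14776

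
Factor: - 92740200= - 2^3*3^1*5^2*7^1*71^1*311^1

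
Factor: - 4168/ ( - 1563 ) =8/3 = 2^3*3^(  -  1) 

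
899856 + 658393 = 1558249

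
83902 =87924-4022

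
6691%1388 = 1139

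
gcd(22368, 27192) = 24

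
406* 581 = 235886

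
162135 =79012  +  83123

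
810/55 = 14 + 8/11 =14.73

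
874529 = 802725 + 71804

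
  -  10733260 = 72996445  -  83729705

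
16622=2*8311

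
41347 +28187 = 69534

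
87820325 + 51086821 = 138907146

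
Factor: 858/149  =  2^1*3^1*11^1*13^1*149^( - 1) 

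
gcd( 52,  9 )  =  1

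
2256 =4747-2491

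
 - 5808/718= - 9 + 327/359  =  - 8.09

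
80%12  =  8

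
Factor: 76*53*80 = 322240=2^6*5^1*19^1*53^1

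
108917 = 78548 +30369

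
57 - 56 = 1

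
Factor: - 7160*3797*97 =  - 2637092440 = - 2^3 * 5^1*97^1 * 179^1 * 3797^1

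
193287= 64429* 3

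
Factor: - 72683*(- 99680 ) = 7245041440  =  2^5*5^1*  7^1  *  13^1*89^1*5591^1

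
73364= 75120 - 1756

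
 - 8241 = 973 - 9214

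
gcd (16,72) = 8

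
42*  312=13104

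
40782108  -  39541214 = 1240894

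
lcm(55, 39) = 2145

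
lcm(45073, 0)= 0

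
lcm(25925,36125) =2203625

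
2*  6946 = 13892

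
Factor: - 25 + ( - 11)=  -  36 = -2^2 * 3^2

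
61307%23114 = 15079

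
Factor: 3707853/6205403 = 3^1 * 17^1*23^1*29^1*109^1*149^( - 1 ) * 41647^(-1)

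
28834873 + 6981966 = 35816839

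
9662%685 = 72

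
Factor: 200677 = 73^1*2749^1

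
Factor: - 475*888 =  -421800 = -2^3*3^1*5^2  *  19^1*37^1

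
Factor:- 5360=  - 2^4*5^1 *67^1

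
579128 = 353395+225733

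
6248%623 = 18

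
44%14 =2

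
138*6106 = 842628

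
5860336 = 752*7793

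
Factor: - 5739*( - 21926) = 125833314 = 2^1*3^1*19^1 * 577^1*1913^1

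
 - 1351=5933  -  7284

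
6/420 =1/70 =0.01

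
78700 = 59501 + 19199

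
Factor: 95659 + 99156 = 194815 = 5^1*47^1*829^1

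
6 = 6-0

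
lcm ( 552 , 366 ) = 33672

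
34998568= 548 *63866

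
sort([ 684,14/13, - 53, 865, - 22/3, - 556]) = [ - 556, - 53, - 22/3, 14/13, 684,865 ] 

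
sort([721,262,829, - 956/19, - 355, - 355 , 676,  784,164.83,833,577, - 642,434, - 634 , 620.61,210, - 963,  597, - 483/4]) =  [ - 963, - 642, - 634 , - 355, - 355, - 483/4, - 956/19,164.83,  210, 262, 434,577,  597, 620.61,676 , 721  ,  784, 829,  833]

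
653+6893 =7546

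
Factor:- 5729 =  - 17^1 * 337^1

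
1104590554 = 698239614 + 406350940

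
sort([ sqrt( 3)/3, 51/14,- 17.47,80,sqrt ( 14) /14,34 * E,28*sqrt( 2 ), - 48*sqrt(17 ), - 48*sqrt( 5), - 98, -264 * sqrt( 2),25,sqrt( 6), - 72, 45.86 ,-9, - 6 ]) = [ - 264*sqrt( 2), - 48*sqrt( 17),  -  48*sqrt( 5),-98,-72,- 17.47, - 9 ,-6 , sqrt(14)/14,sqrt( 3) /3,sqrt( 6),51/14, 25,  28* sqrt( 2), 45.86 , 80, 34*E]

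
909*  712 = 647208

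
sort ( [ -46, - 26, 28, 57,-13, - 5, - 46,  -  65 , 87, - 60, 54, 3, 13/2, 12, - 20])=[ - 65, - 60 , - 46, - 46, - 26,-20, - 13, - 5,3 , 13/2, 12,28 , 54, 57, 87]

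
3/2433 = 1/811 =0.00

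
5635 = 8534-2899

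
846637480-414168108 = 432469372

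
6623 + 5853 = 12476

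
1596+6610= 8206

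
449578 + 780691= 1230269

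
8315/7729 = 8315/7729 = 1.08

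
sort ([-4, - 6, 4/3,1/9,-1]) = [-6, - 4,-1, 1/9, 4/3] 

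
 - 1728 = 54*( - 32) 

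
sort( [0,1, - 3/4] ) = [- 3/4, 0, 1]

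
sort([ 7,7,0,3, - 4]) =[ - 4, 0,3,7,  7 ]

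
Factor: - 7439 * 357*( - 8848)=23497837104= 2^4*3^1*7^2*17^1*43^1*79^1*173^1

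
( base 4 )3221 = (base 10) 233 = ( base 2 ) 11101001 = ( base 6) 1025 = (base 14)129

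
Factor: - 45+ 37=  - 8 = -  2^3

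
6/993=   2/331 =0.01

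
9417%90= 57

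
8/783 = 8/783 = 0.01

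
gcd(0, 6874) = 6874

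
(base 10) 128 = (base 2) 10000000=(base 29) 4c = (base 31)44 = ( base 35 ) 3n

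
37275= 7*5325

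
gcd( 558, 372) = 186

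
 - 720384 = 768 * ( - 938 ) 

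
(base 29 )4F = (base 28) 4j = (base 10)131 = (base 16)83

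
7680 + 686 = 8366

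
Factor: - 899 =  - 29^1*31^1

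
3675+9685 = 13360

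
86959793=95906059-8946266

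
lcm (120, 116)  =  3480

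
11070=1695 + 9375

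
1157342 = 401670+755672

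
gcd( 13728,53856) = 1056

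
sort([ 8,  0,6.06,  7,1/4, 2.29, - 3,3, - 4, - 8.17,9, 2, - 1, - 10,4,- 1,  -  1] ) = [ - 10, - 8.17 ,-4, - 3,  -  1, - 1, - 1, 0, 1/4,2,2.29, 3,4,6.06, 7,8,9] 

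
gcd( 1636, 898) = 2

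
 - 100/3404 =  - 1 + 826/851 =- 0.03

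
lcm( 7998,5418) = 167958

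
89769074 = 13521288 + 76247786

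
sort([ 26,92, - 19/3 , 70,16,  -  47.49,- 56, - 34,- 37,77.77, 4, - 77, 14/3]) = [ - 77, - 56 , - 47.49,-37, - 34, -19/3,4, 14/3,16, 26, 70,77.77 , 92]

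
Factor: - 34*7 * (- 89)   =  21182 = 2^1*7^1*17^1*89^1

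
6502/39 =6502/39 = 166.72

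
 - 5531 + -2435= - 7966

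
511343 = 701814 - 190471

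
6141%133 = 23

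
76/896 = 19/224 = 0.08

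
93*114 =10602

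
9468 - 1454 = 8014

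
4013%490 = 93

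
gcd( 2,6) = 2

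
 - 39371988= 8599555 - 47971543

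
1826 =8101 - 6275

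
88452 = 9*9828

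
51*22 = 1122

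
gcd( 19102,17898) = 2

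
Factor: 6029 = 6029^1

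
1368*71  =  97128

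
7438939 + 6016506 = 13455445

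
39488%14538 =10412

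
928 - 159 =769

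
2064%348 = 324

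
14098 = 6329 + 7769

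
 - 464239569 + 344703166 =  - 119536403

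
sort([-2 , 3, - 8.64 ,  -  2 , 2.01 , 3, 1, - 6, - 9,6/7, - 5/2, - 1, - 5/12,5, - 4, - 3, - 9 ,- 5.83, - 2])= [ - 9, - 9 , - 8.64, - 6,  -  5.83, - 4,-3, - 5/2,-2, - 2, - 2, - 1, - 5/12,6/7,1, 2.01,3, 3 , 5]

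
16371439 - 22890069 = -6518630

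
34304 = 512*67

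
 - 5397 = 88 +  - 5485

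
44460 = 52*855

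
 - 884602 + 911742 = 27140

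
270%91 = 88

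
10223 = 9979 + 244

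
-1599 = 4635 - 6234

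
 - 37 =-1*37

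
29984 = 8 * 3748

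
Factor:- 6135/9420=-2^(- 2)*157^(-1)*409^1 = - 409/628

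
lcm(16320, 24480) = 48960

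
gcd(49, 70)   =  7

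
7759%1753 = 747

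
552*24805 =13692360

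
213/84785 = 213/84785  =  0.00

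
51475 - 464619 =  - 413144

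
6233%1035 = 23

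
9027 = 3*3009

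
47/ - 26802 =  -  1 + 26755/26802 = - 0.00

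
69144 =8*8643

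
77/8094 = 77/8094 = 0.01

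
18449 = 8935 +9514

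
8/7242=4/3621 = 0.00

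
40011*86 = 3440946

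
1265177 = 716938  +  548239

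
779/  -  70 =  - 779/70 = - 11.13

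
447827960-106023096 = 341804864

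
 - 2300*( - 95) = 218500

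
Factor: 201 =3^1*67^1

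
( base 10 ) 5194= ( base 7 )21100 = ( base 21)bg7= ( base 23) 9IJ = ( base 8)12112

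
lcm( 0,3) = 0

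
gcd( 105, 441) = 21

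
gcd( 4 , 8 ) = 4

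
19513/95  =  1027/5=   205.40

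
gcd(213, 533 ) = 1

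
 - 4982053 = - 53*94001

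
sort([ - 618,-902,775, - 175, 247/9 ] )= [ - 902,-618, - 175, 247/9 , 775 ]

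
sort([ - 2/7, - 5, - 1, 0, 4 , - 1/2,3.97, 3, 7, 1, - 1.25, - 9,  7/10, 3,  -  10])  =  [ - 10,-9, - 5, - 1.25, - 1, - 1/2, - 2/7, 0, 7/10 , 1,3, 3,3.97 , 4,  7]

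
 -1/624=-1 + 623/624 = -0.00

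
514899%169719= 5742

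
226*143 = 32318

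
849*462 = 392238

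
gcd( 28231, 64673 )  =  7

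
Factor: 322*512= 164864 = 2^10 * 7^1*23^1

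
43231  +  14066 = 57297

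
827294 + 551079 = 1378373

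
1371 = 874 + 497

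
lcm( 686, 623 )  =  61054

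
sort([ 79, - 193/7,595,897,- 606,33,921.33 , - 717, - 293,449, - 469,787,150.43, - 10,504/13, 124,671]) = [ - 717, - 606 , - 469, - 293, - 193/7, - 10,33,504/13,79,124,150.43 , 449, 595,  671, 787, 897,921.33]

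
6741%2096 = 453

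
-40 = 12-52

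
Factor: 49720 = 2^3*5^1*11^1*113^1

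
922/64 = 14 + 13/32= 14.41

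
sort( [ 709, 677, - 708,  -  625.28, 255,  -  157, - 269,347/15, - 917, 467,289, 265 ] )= [ -917,  -  708, - 625.28, - 269, - 157,347/15,255, 265,289 , 467,  677 , 709 ]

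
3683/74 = 3683/74 = 49.77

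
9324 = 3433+5891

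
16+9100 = 9116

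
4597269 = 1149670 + 3447599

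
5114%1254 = 98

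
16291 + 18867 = 35158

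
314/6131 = 314/6131 =0.05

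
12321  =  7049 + 5272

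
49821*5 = 249105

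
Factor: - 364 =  - 2^2*7^1*13^1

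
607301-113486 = 493815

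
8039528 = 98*82036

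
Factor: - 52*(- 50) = 2^3 * 5^2*13^1 = 2600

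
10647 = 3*3549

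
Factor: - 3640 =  - 2^3*5^1*7^1*13^1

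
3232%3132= 100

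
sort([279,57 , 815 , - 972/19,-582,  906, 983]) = [ - 582, - 972/19,57, 279,  815,906 , 983 ]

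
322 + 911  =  1233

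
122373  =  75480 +46893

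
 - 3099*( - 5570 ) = 17261430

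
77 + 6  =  83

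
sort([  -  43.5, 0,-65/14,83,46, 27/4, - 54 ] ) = [ -54,- 43.5,-65/14,0,27/4,46,83 ]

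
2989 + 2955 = 5944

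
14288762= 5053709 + 9235053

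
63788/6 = 31894/3 = 10631.33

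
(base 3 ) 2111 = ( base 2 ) 1000011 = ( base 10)67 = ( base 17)3G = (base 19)3a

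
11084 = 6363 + 4721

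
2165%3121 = 2165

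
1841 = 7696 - 5855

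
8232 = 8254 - 22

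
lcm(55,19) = 1045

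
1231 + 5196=6427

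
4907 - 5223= - 316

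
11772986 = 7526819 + 4246167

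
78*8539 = 666042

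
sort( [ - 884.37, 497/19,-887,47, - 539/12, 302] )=[ - 887, - 884.37, - 539/12, 497/19, 47, 302 ]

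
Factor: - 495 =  - 3^2*5^1*11^1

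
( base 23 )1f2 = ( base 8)1554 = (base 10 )876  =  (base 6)4020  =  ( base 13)525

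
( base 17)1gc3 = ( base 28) cc0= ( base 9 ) 14326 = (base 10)9744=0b10011000010000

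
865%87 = 82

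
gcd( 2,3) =1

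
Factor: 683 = 683^1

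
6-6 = 0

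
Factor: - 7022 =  - 2^1*3511^1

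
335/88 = 335/88 = 3.81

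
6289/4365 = 6289/4365 = 1.44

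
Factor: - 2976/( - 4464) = 2^1*3^( - 1 ) = 2/3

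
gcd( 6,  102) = 6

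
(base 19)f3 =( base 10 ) 288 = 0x120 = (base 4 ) 10200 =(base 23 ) cc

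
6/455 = 6/455 = 0.01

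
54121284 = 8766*6174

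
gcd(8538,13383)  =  3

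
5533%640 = 413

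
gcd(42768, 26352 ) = 432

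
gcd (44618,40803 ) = 7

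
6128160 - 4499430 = 1628730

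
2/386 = 1/193 = 0.01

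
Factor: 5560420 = 2^2*5^1*41^1*6781^1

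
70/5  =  14  =  14.00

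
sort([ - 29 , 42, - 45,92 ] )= [-45, - 29,42,92]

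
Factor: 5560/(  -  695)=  - 2^3 = -8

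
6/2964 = 1/494 = 0.00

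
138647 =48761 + 89886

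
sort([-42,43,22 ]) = [-42,22, 43]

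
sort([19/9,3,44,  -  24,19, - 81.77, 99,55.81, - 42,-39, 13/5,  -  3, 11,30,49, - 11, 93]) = [ - 81.77, - 42, - 39, - 24, - 11, - 3,19/9 , 13/5,  3,11,19,30, 44,49, 55.81,93,99]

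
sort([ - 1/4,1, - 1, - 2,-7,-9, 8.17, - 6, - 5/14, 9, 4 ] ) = [ - 9,-7,  -  6,  -  2, - 1,-5/14, - 1/4, 1, 4, 8.17, 9] 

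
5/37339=5/37339 = 0.00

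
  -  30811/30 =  -30811/30 = -  1027.03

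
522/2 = 261  =  261.00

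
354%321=33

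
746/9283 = 746/9283 = 0.08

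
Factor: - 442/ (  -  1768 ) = 2^ ( - 2) = 1/4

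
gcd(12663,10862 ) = 1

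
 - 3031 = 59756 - 62787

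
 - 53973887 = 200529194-254503081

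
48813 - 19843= 28970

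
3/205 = 3/205 = 0.01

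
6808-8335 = -1527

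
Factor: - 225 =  - 3^2*5^2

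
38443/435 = 38443/435 = 88.37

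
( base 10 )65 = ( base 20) 35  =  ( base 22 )2L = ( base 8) 101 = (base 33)1W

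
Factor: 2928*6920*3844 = 2^9*3^1*5^1 * 31^2*  61^1*173^1 =77886205440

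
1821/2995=1821/2995 = 0.61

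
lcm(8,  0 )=0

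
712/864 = 89/108 = 0.82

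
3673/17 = 216+1/17 = 216.06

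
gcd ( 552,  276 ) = 276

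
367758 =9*40862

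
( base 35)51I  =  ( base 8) 14042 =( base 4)1200202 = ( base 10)6178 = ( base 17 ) 1467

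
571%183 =22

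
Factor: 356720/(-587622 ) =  - 25480/41973  =  -  2^3*3^( - 1 ) * 5^1*7^2 * 13^1*17^( - 1)*823^( - 1) 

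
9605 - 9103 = 502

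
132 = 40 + 92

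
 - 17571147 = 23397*( - 751)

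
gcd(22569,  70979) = 1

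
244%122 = 0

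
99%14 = 1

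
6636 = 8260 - 1624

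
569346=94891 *6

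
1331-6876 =-5545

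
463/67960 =463/67960 = 0.01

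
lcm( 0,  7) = 0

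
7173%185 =143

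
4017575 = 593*6775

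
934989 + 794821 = 1729810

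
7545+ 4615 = 12160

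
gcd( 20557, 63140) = 1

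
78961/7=78961/7 = 11280.14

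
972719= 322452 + 650267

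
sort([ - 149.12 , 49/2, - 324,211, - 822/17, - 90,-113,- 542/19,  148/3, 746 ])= [ - 324, - 149.12, - 113, - 90, - 822/17, - 542/19, 49/2, 148/3, 211, 746]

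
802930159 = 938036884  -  135106725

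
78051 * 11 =858561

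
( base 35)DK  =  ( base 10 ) 475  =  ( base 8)733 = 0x1DB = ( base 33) ed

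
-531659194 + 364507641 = -167151553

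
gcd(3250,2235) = 5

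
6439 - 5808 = 631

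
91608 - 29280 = 62328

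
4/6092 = 1/1523 =0.00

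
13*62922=817986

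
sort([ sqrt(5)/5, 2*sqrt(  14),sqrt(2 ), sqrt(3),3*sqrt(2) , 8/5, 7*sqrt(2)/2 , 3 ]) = [ sqrt(5)/5,sqrt( 2),  8/5,sqrt(3 ),3, 3*sqrt(2 ), 7 * sqrt(2)/2,2*sqrt(14)] 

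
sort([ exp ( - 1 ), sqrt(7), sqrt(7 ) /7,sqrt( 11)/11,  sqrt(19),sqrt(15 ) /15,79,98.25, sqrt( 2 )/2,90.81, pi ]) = [ sqrt (15)/15,sqrt( 11)/11, exp( - 1 ),sqrt( 7)/7,sqrt ( 2)/2,sqrt ( 7 ),pi, sqrt(19),79 , 90.81,98.25 ] 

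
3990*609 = 2429910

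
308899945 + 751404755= 1060304700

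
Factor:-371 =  - 7^1*53^1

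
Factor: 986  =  2^1*17^1*29^1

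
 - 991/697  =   - 991/697 = -1.42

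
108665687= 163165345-54499658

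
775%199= 178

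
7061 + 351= 7412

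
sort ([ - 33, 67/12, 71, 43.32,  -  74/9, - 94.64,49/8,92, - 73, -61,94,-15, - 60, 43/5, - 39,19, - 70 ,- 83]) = [ - 94.64, - 83, - 73, - 70 , - 61,- 60 , - 39, - 33,-15, - 74/9,67/12, 49/8 , 43/5, 19, 43.32, 71,92,94]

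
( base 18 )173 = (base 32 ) E5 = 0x1C5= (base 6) 2033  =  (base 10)453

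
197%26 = 15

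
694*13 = 9022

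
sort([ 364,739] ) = [ 364,739]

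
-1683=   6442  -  8125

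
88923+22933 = 111856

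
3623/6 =3623/6= 603.83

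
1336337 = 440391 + 895946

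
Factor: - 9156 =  - 2^2*3^1*7^1*109^1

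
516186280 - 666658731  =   - 150472451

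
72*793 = 57096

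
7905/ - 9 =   -  879 + 2/3 = -878.33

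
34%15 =4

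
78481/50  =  1569 + 31/50 = 1569.62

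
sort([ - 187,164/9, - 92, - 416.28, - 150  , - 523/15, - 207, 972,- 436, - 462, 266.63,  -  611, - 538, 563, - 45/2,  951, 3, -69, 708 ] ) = [  -  611, - 538, - 462, - 436, - 416.28, - 207, - 187, - 150, - 92, - 69, - 523/15, - 45/2, 3, 164/9, 266.63, 563,708,951, 972 ]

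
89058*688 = 61271904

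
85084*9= 765756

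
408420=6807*60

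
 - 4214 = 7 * (-602 ) 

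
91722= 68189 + 23533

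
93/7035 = 31/2345 = 0.01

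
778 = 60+718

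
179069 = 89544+89525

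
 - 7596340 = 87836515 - 95432855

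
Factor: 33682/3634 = 11^1*23^(-1) *79^( - 1)*1531^1= 16841/1817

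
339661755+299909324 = 639571079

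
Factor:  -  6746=-2^1 * 3373^1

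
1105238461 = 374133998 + 731104463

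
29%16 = 13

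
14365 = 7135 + 7230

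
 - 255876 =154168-410044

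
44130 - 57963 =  - 13833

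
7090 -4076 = 3014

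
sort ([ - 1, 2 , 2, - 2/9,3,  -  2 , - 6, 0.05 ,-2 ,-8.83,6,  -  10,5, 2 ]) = [  -  10,-8.83,-6, - 2 ,  -  2, - 1 , - 2/9, 0.05 , 2, 2, 2,  3, 5 , 6] 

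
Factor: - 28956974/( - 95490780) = 14478487/47745390 = 2^(-1)*3^ ( - 1 )*5^(  -  1)*7^( - 1)*11^( - 2) * 43^1 * 53^1*1879^( - 1)  *  6353^1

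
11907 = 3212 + 8695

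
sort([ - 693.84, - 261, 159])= [  -  693.84, - 261, 159]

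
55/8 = 6 + 7/8= 6.88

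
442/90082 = 221/45041 = 0.00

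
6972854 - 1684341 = 5288513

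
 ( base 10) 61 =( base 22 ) 2H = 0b111101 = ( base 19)34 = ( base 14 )45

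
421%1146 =421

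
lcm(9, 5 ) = 45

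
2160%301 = 53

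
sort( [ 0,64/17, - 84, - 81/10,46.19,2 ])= [ - 84, - 81/10,0,2,64/17,46.19] 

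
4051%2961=1090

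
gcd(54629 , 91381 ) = 1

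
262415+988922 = 1251337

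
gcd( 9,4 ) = 1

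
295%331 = 295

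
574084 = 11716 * 49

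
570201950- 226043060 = 344158890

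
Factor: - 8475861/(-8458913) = 3^1 * 2825287^1*8458913^( - 1)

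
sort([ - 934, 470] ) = [ - 934, 470] 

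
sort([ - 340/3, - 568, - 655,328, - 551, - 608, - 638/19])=[ - 655, - 608, - 568, - 551, - 340/3,-638/19, 328] 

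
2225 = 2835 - 610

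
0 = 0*5620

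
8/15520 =1/1940 = 0.00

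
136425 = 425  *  321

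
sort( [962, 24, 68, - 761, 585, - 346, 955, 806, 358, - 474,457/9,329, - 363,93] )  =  [ -761, - 474, - 363,  -  346, 24,457/9 , 68,93,329,358, 585,806,955, 962 ]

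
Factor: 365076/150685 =2^2*3^2*5^(-1 )*10141^1*30137^( - 1) 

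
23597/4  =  5899 + 1/4 =5899.25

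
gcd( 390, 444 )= 6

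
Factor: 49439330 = 2^1*5^1*19^1*260207^1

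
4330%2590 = 1740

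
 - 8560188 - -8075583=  - 484605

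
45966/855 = 53 + 217/285 = 53.76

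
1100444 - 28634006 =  - 27533562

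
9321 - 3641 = 5680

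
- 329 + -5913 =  - 6242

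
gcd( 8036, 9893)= 1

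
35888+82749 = 118637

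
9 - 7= 2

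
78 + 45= 123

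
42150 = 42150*1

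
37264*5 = 186320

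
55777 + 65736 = 121513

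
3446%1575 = 296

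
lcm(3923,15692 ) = 15692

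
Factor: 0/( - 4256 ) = 0 =0^1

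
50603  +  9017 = 59620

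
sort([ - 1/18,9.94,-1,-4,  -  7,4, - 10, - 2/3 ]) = [ - 10, - 7, - 4, - 1 , - 2/3, - 1/18, 4, 9.94] 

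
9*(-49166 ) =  - 442494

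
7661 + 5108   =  12769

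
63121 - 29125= 33996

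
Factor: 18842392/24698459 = 2^3*17^1*29^( - 1 )*138547^1*851671^(-1 ) 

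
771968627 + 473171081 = 1245139708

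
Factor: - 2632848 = - 2^4*3^1*54851^1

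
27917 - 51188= - 23271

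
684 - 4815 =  - 4131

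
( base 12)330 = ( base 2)111010100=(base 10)468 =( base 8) 724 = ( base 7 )1236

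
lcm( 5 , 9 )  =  45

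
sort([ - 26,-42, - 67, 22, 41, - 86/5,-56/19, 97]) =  [-67, - 42, - 26, - 86/5, - 56/19, 22, 41, 97]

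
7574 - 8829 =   -  1255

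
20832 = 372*56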